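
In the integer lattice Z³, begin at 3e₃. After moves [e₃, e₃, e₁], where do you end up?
(1, 0, 5)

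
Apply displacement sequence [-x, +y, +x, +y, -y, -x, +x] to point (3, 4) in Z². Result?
(3, 5)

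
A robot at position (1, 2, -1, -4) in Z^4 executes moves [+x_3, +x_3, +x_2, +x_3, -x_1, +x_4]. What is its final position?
(0, 3, 2, -3)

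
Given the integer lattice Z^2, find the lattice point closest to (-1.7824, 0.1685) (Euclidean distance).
(-2, 0)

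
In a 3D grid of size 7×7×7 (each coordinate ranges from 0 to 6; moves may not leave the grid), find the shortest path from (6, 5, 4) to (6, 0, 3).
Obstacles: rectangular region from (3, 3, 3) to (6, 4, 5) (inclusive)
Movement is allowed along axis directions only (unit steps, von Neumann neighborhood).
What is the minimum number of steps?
8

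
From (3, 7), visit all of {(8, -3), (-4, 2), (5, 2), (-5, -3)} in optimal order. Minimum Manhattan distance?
34
(one optimal route: (3, 7) → (5, 2) → (8, -3) → (-5, -3) → (-4, 2))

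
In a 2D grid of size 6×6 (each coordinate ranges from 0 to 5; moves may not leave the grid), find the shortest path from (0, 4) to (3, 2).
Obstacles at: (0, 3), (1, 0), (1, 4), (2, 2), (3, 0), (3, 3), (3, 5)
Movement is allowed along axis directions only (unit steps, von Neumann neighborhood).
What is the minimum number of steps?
9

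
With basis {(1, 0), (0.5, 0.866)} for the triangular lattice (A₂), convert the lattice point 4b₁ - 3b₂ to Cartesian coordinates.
(2.5, -2.598)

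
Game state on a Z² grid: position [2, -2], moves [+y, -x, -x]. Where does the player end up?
(0, -1)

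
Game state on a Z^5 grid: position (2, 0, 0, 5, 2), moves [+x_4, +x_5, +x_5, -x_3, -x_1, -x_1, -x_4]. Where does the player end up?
(0, 0, -1, 5, 4)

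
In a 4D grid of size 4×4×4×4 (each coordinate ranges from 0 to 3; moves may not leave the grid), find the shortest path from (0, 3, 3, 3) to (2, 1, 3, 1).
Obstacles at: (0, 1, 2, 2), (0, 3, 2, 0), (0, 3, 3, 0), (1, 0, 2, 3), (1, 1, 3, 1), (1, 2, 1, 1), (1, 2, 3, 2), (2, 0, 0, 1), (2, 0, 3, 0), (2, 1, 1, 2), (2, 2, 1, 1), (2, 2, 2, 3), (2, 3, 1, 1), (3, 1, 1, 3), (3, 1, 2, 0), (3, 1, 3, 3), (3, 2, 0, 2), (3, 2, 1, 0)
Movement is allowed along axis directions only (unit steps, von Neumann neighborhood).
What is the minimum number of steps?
6
(one shortest path: (0, 3, 3, 3) → (1, 3, 3, 3) → (2, 3, 3, 3) → (2, 2, 3, 3) → (2, 1, 3, 3) → (2, 1, 3, 2) → (2, 1, 3, 1))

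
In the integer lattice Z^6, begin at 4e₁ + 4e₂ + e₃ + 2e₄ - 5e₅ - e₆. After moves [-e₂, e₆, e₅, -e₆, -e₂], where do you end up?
(4, 2, 1, 2, -4, -1)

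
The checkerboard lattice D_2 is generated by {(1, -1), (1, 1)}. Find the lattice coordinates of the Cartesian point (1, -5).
3b₁ - 2b₂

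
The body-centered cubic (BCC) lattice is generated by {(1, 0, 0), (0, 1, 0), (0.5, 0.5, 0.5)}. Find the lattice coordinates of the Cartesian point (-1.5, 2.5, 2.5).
-4b₁ + 5b₃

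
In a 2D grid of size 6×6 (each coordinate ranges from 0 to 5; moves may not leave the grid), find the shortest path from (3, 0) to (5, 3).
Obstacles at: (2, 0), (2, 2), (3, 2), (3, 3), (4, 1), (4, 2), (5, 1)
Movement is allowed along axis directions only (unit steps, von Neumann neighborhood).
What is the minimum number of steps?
11
(one shortest path: (3, 0) → (3, 1) → (2, 1) → (1, 1) → (1, 2) → (1, 3) → (2, 3) → (2, 4) → (3, 4) → (4, 4) → (5, 4) → (5, 3))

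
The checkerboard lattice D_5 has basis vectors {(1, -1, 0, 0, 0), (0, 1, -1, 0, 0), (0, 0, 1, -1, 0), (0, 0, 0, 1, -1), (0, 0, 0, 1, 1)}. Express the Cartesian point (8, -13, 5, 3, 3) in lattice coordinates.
8b₁ - 5b₂ + 3b₅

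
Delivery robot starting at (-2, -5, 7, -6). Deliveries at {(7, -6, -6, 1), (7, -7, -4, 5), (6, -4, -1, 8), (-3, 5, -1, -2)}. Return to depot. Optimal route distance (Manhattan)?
98
(one optimal route: (-2, -5, 7, -6) → (7, -6, -6, 1) → (7, -7, -4, 5) → (6, -4, -1, 8) → (-3, 5, -1, -2) → (-2, -5, 7, -6))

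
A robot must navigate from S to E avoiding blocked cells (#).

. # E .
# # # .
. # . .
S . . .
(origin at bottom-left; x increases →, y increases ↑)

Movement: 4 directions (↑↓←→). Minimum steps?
7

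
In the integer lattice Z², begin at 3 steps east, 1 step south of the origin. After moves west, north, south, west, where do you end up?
(1, -1)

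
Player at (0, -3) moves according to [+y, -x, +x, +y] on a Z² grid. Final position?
(0, -1)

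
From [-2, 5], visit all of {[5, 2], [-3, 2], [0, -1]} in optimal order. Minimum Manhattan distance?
18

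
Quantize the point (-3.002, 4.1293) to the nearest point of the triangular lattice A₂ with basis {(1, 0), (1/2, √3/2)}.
(-3.5, 4.33)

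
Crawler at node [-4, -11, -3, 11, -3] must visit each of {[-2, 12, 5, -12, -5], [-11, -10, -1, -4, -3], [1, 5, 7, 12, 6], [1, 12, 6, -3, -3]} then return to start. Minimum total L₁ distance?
160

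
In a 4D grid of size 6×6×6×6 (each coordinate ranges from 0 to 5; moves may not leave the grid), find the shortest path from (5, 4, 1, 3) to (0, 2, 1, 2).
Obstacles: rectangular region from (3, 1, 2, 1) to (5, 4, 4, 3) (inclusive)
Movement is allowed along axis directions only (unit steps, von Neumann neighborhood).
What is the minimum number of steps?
8
(one shortest path: (5, 4, 1, 3) → (4, 4, 1, 3) → (3, 4, 1, 3) → (2, 4, 1, 3) → (1, 4, 1, 3) → (0, 4, 1, 3) → (0, 3, 1, 3) → (0, 2, 1, 3) → (0, 2, 1, 2))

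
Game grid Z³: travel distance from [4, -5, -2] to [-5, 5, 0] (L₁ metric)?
21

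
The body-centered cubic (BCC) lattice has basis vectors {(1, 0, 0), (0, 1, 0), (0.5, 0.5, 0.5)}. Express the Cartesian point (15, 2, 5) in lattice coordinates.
10b₁ - 3b₂ + 10b₃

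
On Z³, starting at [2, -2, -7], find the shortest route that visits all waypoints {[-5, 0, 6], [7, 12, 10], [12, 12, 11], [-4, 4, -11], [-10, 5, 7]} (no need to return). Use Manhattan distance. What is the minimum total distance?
82
(one optimal route: (2, -2, -7) → (-4, 4, -11) → (-5, 0, 6) → (-10, 5, 7) → (7, 12, 10) → (12, 12, 11))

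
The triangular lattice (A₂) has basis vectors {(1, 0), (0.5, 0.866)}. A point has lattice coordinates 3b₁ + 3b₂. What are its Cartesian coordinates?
(4.5, 2.598)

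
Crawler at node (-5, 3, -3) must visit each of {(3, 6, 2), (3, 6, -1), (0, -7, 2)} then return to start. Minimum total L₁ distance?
52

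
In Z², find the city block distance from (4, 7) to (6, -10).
19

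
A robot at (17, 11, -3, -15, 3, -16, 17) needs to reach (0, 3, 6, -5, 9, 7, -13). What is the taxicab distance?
103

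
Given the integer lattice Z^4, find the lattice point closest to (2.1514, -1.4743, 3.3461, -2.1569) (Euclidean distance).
(2, -1, 3, -2)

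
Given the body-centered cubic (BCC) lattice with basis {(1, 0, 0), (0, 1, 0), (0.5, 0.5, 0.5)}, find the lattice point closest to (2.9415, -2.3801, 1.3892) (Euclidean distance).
(2.5, -2.5, 1.5)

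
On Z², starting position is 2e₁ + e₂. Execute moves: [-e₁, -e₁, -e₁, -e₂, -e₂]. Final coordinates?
(-1, -1)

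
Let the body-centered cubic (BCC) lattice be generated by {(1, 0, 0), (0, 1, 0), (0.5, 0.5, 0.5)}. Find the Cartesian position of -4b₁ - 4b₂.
(-4, -4, 0)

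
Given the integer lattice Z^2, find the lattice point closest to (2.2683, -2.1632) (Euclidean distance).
(2, -2)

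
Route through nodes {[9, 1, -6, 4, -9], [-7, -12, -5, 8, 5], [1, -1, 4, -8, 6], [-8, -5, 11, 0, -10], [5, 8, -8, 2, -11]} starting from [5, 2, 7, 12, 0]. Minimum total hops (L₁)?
189
(one optimal route: (5, 2, 7, 12, 0) → (9, 1, -6, 4, -9) → (5, 8, -8, 2, -11) → (-8, -5, 11, 0, -10) → (1, -1, 4, -8, 6) → (-7, -12, -5, 8, 5))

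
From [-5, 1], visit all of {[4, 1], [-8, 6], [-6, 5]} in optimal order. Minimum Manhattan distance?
25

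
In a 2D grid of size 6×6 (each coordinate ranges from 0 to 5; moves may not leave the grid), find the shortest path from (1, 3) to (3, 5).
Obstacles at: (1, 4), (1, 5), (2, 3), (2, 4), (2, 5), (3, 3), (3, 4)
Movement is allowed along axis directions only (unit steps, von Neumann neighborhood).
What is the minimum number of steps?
8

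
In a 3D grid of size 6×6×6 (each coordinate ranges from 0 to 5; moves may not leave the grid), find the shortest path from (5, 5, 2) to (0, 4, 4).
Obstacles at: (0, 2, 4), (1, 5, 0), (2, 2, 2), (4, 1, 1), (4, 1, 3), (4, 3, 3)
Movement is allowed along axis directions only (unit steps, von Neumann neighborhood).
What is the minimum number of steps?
8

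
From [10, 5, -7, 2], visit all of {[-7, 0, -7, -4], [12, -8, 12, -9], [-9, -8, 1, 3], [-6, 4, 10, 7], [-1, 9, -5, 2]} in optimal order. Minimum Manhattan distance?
141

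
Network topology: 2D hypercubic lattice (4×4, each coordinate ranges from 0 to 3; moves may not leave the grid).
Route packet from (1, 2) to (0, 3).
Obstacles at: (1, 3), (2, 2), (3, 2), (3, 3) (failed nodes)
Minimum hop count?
2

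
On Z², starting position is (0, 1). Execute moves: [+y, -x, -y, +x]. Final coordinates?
(0, 1)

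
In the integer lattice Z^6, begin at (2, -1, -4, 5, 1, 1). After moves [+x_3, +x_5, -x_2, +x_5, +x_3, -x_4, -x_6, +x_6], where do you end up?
(2, -2, -2, 4, 3, 1)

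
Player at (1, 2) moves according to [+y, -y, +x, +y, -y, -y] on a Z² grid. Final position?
(2, 1)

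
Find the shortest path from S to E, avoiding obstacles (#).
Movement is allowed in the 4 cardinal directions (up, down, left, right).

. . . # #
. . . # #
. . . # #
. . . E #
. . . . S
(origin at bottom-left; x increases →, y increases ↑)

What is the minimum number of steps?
2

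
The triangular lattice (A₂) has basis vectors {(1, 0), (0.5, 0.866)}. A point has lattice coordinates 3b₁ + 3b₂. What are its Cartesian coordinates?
(4.5, 2.598)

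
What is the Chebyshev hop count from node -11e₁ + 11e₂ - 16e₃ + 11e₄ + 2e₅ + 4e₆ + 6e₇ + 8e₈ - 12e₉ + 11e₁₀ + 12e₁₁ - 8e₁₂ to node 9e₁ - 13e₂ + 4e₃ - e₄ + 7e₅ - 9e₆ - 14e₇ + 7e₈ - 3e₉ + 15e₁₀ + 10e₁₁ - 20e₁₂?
24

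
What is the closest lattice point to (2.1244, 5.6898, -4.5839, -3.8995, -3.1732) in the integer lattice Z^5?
(2, 6, -5, -4, -3)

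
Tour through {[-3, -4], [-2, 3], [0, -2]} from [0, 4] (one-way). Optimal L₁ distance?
15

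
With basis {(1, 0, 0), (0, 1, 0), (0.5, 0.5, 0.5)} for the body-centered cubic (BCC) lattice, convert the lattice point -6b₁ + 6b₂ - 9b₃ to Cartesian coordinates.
(-10.5, 1.5, -4.5)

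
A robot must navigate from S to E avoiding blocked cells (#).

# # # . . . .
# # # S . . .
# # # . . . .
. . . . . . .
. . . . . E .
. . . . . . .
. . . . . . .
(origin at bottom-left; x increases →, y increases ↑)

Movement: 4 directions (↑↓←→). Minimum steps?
5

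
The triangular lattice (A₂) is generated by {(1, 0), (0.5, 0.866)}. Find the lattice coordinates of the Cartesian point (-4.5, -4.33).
-2b₁ - 5b₂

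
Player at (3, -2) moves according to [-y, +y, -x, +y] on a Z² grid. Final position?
(2, -1)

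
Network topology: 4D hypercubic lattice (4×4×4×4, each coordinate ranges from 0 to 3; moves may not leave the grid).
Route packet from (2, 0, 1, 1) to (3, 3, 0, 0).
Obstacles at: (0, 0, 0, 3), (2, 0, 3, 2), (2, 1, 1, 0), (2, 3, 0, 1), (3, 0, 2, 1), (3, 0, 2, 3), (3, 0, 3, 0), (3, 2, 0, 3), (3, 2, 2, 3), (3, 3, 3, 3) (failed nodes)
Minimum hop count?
6
(one shortest path: (2, 0, 1, 1) → (3, 0, 1, 1) → (3, 1, 1, 1) → (3, 2, 1, 1) → (3, 3, 1, 1) → (3, 3, 0, 1) → (3, 3, 0, 0))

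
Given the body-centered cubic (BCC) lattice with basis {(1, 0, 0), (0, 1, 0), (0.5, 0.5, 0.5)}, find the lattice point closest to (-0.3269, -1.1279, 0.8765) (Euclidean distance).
(0, -1, 1)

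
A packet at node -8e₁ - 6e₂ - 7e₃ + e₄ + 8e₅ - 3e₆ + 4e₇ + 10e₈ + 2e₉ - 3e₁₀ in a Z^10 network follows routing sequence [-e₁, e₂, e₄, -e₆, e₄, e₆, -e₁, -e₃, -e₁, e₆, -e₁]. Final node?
(-12, -5, -8, 3, 8, -2, 4, 10, 2, -3)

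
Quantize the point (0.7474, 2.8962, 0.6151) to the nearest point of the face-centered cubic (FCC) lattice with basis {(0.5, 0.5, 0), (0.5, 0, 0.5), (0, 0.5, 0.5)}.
(0.5, 3, 0.5)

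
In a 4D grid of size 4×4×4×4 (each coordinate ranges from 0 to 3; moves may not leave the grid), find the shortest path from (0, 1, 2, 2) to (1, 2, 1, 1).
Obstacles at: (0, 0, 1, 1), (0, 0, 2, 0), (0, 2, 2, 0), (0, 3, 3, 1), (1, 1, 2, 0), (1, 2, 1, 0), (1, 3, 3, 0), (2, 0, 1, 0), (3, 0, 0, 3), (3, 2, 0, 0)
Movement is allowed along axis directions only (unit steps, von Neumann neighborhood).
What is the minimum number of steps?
4
(one shortest path: (0, 1, 2, 2) → (1, 1, 2, 2) → (1, 2, 2, 2) → (1, 2, 1, 2) → (1, 2, 1, 1))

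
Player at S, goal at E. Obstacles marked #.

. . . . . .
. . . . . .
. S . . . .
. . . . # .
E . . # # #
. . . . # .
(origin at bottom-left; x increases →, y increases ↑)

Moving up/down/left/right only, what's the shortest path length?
3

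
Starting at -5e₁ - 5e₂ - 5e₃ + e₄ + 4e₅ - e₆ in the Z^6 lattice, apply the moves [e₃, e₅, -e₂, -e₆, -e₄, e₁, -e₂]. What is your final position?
(-4, -7, -4, 0, 5, -2)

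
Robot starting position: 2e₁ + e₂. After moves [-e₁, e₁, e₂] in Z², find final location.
(2, 2)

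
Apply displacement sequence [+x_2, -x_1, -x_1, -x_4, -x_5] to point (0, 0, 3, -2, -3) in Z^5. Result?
(-2, 1, 3, -3, -4)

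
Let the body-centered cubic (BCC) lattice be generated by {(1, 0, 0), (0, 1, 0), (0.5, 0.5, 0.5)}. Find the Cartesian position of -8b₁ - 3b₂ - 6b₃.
(-11, -6, -3)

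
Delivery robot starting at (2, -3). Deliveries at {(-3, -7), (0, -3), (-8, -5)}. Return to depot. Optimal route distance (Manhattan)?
28
(one optimal route: (2, -3) → (-3, -7) → (-8, -5) → (0, -3) → (2, -3))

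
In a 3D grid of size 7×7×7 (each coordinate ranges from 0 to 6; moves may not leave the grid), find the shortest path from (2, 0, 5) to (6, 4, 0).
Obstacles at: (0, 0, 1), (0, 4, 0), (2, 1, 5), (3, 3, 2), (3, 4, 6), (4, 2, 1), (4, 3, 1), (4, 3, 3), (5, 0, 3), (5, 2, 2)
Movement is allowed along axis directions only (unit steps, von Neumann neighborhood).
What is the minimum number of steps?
13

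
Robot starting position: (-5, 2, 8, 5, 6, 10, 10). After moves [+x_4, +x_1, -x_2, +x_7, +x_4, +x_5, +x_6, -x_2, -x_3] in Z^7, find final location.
(-4, 0, 7, 7, 7, 11, 11)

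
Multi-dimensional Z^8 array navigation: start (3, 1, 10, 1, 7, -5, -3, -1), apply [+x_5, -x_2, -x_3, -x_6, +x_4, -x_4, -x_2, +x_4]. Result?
(3, -1, 9, 2, 8, -6, -3, -1)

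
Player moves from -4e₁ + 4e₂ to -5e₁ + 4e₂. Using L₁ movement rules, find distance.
1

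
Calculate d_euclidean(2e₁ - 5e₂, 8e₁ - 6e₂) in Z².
6.08276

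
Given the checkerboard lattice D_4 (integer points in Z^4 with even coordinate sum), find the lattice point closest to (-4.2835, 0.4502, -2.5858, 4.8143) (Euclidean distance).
(-4, 0, -3, 5)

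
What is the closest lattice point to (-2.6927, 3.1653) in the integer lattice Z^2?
(-3, 3)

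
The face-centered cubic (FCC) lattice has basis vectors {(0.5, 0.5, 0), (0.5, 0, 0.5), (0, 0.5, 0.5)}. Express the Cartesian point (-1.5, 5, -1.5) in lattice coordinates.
5b₁ - 8b₂ + 5b₃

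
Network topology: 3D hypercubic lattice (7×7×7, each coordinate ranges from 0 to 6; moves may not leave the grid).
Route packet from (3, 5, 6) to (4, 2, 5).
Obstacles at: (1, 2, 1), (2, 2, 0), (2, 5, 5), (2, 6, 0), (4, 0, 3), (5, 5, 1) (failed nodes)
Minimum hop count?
5
(one shortest path: (3, 5, 6) → (4, 5, 6) → (4, 4, 6) → (4, 3, 6) → (4, 2, 6) → (4, 2, 5))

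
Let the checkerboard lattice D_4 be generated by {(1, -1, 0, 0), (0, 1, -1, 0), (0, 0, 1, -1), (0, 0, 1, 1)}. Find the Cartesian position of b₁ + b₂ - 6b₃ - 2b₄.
(1, 0, -9, 4)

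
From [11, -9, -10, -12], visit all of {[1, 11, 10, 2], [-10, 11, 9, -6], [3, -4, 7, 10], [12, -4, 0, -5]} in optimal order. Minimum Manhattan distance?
102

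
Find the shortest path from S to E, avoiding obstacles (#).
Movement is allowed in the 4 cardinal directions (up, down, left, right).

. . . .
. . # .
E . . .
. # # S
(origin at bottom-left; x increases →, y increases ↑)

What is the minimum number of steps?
4
(one shortest path: (3, 0) → (3, 1) → (2, 1) → (1, 1) → (0, 1))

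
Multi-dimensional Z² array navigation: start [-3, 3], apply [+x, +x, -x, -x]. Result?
(-3, 3)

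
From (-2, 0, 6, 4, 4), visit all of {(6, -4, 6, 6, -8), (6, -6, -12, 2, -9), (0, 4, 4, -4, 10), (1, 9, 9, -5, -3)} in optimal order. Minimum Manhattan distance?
109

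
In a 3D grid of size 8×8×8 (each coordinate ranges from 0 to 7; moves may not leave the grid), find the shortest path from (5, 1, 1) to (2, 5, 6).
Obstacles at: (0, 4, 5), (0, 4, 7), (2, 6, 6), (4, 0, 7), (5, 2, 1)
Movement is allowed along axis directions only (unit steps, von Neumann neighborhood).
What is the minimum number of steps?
12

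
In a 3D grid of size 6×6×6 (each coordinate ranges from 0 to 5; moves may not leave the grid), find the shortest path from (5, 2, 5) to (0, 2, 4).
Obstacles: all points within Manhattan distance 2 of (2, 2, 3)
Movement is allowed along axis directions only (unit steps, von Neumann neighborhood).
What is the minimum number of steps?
8
(one shortest path: (5, 2, 5) → (4, 2, 5) → (3, 2, 5) → (3, 1, 5) → (2, 1, 5) → (1, 1, 5) → (0, 1, 5) → (0, 2, 5) → (0, 2, 4))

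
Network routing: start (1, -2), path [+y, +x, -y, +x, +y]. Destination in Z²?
(3, -1)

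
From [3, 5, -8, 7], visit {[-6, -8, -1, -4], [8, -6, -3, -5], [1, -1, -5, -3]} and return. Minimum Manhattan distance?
92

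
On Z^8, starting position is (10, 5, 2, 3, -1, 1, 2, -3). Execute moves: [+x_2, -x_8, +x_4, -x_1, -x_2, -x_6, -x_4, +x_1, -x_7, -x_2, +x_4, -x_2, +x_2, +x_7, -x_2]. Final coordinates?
(10, 3, 2, 4, -1, 0, 2, -4)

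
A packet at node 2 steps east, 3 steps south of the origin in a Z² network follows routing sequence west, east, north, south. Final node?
(2, -3)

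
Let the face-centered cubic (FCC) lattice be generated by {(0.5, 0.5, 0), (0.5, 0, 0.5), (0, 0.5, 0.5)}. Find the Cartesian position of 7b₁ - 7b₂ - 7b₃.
(0, 0, -7)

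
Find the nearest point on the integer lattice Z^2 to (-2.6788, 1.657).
(-3, 2)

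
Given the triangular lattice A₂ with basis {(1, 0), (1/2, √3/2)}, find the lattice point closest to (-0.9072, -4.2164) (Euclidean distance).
(-0.5, -4.33)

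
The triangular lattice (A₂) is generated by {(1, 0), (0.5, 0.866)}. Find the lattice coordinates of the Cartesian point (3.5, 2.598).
2b₁ + 3b₂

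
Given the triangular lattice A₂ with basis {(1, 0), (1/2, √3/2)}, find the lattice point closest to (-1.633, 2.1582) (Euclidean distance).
(-1.5, 2.598)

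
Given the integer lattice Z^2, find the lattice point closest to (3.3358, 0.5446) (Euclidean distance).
(3, 1)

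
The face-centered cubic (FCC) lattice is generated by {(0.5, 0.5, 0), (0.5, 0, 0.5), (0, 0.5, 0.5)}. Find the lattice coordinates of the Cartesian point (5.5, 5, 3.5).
7b₁ + 4b₂ + 3b₃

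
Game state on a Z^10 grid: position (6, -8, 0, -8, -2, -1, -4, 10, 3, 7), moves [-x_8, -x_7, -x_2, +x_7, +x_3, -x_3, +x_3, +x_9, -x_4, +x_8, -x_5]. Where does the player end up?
(6, -9, 1, -9, -3, -1, -4, 10, 4, 7)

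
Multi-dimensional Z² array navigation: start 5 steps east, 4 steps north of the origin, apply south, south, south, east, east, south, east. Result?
(8, 0)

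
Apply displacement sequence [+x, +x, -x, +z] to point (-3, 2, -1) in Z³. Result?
(-2, 2, 0)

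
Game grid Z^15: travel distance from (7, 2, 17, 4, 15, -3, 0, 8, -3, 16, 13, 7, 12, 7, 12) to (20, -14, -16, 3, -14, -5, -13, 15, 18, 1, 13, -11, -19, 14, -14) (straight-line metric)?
72.4845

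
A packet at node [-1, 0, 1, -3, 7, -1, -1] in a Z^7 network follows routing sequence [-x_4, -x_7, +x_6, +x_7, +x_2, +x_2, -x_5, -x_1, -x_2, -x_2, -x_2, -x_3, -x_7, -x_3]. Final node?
(-2, -1, -1, -4, 6, 0, -2)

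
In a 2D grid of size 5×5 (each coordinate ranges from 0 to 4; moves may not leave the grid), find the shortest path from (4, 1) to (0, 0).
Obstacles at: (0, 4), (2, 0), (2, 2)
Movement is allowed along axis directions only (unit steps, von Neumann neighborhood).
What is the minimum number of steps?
5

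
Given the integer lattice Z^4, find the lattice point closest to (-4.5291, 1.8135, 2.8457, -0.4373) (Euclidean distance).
(-5, 2, 3, 0)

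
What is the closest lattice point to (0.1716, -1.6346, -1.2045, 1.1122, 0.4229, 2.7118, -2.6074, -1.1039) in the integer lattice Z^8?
(0, -2, -1, 1, 0, 3, -3, -1)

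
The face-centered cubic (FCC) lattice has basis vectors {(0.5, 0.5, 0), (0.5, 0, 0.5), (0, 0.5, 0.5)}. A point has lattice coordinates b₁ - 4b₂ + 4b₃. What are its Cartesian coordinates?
(-1.5, 2.5, 0)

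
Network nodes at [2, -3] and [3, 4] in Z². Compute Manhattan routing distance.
8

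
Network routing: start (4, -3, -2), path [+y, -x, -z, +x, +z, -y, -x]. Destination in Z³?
(3, -3, -2)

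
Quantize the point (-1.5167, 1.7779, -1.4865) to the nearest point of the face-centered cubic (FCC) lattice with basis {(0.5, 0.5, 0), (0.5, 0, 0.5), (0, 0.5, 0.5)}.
(-1.5, 2, -1.5)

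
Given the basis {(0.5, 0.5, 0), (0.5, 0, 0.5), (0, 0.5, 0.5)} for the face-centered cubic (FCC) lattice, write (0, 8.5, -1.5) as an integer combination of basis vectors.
10b₁ - 10b₂ + 7b₃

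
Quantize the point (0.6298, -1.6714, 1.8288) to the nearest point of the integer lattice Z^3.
(1, -2, 2)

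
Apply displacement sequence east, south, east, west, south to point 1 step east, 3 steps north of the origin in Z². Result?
(2, 1)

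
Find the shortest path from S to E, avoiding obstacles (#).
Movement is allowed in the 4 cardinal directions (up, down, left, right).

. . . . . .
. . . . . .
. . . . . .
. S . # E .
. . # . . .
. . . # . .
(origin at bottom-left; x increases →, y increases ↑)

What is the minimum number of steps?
5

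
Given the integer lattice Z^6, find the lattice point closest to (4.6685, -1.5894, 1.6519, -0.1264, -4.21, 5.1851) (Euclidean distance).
(5, -2, 2, 0, -4, 5)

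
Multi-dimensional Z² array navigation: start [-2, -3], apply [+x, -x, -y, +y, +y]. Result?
(-2, -2)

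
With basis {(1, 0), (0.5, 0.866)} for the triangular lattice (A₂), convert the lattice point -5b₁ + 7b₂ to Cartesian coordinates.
(-1.5, 6.062)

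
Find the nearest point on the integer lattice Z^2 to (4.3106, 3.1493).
(4, 3)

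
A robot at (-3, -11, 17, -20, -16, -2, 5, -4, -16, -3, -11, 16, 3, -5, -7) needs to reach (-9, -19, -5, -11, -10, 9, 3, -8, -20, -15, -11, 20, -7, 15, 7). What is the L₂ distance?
41.4005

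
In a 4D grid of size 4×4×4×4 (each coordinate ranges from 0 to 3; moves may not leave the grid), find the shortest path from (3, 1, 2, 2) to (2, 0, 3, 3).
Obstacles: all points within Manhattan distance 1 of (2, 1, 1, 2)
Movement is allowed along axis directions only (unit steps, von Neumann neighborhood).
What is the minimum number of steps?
4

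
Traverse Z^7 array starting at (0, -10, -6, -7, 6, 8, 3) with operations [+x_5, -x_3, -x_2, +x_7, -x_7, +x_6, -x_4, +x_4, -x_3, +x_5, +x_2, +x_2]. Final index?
(0, -9, -8, -7, 8, 9, 3)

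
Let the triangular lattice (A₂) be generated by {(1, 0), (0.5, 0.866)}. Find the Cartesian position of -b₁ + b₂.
(-0.5, 0.866)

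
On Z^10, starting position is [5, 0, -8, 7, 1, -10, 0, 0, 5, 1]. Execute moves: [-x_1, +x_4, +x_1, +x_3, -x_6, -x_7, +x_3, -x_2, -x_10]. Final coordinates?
(5, -1, -6, 8, 1, -11, -1, 0, 5, 0)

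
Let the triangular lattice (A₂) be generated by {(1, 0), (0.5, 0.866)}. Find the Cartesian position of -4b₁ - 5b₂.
(-6.5, -4.33)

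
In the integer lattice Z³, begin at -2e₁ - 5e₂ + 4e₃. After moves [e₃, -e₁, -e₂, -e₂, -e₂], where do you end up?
(-3, -8, 5)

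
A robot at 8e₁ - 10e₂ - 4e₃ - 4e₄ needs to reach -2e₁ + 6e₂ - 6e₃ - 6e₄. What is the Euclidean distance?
19.0788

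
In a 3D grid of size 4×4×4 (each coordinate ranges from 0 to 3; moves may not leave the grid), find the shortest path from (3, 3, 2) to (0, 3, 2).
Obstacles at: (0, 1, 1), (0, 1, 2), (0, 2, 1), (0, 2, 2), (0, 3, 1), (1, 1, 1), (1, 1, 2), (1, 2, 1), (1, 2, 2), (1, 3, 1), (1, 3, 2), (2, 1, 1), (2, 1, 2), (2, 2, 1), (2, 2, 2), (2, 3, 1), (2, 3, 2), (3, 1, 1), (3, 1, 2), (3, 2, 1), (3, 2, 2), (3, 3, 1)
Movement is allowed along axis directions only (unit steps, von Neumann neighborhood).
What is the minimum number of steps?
5
(one shortest path: (3, 3, 2) → (3, 3, 3) → (2, 3, 3) → (1, 3, 3) → (0, 3, 3) → (0, 3, 2))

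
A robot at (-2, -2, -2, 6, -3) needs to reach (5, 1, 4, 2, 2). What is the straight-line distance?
11.619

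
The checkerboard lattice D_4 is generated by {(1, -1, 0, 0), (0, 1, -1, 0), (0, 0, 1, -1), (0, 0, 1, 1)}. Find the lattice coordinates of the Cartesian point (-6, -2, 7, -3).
-6b₁ - 8b₂ + b₃ - 2b₄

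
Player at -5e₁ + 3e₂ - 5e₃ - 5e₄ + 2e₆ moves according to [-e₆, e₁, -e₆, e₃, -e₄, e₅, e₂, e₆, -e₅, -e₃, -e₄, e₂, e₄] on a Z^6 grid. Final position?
(-4, 5, -5, -6, 0, 1)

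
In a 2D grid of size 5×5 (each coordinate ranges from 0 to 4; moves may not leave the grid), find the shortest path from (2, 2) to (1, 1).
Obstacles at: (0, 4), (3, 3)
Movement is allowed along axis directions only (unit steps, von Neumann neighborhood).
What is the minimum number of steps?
2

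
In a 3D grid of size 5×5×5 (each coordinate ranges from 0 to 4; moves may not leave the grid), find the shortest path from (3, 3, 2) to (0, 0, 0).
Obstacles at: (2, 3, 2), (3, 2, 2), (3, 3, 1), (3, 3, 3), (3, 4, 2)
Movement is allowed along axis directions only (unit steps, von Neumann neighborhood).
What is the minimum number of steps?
10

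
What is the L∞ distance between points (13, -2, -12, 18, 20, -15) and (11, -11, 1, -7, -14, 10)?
34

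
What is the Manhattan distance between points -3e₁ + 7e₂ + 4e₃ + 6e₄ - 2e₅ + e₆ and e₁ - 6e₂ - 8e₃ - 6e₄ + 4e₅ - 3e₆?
51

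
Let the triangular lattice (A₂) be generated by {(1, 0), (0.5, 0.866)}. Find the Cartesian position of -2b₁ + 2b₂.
(-1, 1.732)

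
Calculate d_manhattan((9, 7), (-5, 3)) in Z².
18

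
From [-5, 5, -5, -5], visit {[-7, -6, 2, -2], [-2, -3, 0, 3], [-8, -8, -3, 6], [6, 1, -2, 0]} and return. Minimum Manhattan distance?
96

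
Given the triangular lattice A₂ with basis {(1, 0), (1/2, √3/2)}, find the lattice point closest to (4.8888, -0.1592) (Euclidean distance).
(5, 0)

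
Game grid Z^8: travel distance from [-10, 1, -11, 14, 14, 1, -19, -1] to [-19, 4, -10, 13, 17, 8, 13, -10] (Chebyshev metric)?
32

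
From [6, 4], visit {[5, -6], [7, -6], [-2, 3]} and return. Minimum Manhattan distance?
38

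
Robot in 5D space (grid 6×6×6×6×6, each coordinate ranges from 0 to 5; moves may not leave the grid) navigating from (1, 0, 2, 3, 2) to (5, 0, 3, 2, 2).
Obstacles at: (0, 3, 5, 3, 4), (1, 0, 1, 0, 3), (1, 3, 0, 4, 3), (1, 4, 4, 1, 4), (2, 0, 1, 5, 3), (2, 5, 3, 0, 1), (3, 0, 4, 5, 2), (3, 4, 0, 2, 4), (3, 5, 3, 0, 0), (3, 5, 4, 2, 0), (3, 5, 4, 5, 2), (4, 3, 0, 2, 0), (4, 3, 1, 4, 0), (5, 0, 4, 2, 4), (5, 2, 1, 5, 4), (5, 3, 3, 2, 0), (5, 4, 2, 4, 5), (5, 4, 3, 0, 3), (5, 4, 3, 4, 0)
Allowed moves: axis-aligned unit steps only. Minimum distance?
6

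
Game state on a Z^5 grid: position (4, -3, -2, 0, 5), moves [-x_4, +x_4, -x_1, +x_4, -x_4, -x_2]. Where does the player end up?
(3, -4, -2, 0, 5)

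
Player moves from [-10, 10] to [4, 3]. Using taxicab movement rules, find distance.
21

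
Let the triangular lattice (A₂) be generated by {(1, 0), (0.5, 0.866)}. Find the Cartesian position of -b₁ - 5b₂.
(-3.5, -4.33)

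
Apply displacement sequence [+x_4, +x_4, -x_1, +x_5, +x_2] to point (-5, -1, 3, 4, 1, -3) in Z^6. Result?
(-6, 0, 3, 6, 2, -3)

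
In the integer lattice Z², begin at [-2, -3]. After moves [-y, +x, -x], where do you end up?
(-2, -4)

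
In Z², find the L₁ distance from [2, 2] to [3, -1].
4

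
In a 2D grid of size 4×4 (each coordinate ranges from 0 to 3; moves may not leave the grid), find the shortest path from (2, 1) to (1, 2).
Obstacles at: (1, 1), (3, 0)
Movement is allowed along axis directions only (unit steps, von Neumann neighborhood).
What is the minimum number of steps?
2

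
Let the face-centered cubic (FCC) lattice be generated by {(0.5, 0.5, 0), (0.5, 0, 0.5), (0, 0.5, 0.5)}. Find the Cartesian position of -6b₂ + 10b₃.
(-3, 5, 2)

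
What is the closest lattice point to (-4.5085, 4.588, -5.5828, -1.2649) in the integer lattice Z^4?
(-5, 5, -6, -1)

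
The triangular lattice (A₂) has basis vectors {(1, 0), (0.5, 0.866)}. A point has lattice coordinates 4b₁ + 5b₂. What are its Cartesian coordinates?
(6.5, 4.33)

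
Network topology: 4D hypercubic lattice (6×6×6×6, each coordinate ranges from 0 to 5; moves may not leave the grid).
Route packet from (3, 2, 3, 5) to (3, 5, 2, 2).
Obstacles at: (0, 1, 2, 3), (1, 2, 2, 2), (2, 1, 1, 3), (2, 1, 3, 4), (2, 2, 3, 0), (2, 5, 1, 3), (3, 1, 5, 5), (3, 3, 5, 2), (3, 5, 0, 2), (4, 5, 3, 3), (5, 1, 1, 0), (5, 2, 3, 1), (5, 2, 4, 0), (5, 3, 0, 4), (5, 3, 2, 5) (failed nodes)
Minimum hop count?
7
(one shortest path: (3, 2, 3, 5) → (3, 3, 3, 5) → (3, 4, 3, 5) → (3, 5, 3, 5) → (3, 5, 2, 5) → (3, 5, 2, 4) → (3, 5, 2, 3) → (3, 5, 2, 2))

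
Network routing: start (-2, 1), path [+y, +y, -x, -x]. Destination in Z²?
(-4, 3)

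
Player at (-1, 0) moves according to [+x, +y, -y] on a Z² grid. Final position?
(0, 0)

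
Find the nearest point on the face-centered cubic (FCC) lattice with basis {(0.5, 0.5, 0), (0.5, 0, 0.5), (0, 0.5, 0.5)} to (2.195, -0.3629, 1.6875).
(2, -0.5, 1.5)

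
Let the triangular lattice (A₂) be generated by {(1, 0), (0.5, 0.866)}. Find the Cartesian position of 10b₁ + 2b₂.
(11, 1.732)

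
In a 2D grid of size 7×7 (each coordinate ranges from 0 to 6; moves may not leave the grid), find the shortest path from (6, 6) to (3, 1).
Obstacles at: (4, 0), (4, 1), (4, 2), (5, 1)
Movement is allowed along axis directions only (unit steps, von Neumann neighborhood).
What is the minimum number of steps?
8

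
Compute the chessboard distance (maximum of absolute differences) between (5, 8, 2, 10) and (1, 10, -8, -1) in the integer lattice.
11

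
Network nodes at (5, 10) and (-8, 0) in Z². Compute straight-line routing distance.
16.4012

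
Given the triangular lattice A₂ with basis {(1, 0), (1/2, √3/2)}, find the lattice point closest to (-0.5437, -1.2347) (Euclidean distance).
(-0.5, -0.866)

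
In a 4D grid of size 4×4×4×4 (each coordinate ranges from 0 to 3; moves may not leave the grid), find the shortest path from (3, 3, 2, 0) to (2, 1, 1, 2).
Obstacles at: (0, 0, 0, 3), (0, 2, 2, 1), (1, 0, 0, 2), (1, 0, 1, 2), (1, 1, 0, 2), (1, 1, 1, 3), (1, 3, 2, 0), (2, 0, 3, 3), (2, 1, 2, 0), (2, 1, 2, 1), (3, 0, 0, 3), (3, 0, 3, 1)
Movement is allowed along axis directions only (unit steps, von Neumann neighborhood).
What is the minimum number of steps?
6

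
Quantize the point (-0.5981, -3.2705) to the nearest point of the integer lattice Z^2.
(-1, -3)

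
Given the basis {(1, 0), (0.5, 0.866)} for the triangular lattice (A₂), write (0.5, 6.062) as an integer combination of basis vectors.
-3b₁ + 7b₂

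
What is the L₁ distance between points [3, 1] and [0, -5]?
9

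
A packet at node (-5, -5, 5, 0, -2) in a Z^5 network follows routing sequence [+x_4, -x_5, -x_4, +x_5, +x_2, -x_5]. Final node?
(-5, -4, 5, 0, -3)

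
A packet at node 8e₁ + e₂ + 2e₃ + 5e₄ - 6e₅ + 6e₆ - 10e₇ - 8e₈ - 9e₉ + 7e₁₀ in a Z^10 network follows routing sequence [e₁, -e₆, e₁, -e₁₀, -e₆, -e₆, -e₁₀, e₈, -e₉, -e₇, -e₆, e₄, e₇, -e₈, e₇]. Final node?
(10, 1, 2, 6, -6, 2, -9, -8, -10, 5)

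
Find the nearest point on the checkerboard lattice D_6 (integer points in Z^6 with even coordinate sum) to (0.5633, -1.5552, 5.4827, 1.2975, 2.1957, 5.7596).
(1, -2, 6, 1, 2, 6)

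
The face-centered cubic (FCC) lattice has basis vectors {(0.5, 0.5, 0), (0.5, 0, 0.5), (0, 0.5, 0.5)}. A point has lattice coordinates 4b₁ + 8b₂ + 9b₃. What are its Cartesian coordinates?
(6, 6.5, 8.5)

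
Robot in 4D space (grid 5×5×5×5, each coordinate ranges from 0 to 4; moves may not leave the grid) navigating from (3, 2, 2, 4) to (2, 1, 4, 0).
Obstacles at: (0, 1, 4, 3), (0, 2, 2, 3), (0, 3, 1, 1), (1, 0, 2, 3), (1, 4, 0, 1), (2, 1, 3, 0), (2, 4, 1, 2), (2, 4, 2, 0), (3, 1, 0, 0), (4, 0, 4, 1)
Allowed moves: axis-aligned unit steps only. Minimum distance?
8
(one shortest path: (3, 2, 2, 4) → (2, 2, 2, 4) → (2, 1, 2, 4) → (2, 1, 3, 4) → (2, 1, 4, 4) → (2, 1, 4, 3) → (2, 1, 4, 2) → (2, 1, 4, 1) → (2, 1, 4, 0))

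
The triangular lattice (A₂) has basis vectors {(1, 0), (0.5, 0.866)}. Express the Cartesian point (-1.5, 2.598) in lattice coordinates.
-3b₁ + 3b₂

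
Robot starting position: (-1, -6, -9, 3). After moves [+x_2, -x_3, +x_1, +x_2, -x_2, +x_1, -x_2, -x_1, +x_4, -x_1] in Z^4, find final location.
(-1, -6, -10, 4)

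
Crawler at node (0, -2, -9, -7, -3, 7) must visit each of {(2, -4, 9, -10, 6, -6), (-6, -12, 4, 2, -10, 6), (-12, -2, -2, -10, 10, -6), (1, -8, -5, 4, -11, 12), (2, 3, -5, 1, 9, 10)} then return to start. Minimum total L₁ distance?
240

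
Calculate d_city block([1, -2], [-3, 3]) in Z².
9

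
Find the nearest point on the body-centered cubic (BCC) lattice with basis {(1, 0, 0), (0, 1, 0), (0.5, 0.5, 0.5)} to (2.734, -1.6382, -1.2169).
(2.5, -1.5, -1.5)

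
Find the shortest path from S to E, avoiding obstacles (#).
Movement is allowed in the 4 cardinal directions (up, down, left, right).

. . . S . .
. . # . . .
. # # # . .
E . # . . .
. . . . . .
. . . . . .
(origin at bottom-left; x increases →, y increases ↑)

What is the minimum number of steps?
6
(one shortest path: (3, 5) → (2, 5) → (1, 5) → (0, 5) → (0, 4) → (0, 3) → (0, 2))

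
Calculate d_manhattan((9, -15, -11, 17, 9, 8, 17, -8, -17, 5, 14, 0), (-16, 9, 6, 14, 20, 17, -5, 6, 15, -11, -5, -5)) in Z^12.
197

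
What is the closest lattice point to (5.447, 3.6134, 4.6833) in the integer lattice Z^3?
(5, 4, 5)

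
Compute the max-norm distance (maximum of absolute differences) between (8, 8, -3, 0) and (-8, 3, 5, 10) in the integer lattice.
16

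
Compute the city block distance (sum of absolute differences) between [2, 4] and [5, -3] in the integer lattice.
10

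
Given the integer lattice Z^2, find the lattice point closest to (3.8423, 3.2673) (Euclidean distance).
(4, 3)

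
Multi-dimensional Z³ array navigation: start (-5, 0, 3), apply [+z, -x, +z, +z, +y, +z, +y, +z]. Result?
(-6, 2, 8)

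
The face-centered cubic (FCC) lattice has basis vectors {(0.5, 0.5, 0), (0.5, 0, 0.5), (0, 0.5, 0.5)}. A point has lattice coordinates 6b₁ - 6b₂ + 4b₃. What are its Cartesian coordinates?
(0, 5, -1)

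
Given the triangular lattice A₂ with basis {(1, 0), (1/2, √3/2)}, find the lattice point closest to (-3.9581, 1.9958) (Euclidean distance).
(-4, 1.732)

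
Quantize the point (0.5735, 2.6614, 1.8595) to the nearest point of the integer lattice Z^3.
(1, 3, 2)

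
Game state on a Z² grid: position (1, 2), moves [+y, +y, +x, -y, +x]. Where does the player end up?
(3, 3)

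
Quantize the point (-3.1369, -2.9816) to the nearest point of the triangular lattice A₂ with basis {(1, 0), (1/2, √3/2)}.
(-3, -3.464)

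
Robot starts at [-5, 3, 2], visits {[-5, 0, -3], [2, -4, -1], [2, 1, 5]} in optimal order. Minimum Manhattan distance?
32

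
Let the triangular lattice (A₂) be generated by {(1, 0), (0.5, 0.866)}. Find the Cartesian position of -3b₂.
(-1.5, -2.598)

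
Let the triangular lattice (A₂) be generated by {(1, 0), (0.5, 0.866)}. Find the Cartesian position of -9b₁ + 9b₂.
(-4.5, 7.794)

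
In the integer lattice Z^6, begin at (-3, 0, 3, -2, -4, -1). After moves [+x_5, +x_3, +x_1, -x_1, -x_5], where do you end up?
(-3, 0, 4, -2, -4, -1)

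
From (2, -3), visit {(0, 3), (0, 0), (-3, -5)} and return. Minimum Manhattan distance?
26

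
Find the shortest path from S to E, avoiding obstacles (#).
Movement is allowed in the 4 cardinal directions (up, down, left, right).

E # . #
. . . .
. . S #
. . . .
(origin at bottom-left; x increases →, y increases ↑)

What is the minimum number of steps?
4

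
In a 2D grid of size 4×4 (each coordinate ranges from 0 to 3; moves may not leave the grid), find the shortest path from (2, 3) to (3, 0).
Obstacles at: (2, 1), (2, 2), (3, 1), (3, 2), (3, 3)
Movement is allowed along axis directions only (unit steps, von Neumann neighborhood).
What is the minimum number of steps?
6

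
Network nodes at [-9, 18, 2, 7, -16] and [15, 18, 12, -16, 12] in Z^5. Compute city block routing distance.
85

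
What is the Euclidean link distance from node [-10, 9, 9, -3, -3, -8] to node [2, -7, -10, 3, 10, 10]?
35.9166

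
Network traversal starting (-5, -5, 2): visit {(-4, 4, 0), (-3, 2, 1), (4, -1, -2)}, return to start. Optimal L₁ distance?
46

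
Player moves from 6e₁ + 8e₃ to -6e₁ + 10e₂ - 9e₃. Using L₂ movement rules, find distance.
23.0868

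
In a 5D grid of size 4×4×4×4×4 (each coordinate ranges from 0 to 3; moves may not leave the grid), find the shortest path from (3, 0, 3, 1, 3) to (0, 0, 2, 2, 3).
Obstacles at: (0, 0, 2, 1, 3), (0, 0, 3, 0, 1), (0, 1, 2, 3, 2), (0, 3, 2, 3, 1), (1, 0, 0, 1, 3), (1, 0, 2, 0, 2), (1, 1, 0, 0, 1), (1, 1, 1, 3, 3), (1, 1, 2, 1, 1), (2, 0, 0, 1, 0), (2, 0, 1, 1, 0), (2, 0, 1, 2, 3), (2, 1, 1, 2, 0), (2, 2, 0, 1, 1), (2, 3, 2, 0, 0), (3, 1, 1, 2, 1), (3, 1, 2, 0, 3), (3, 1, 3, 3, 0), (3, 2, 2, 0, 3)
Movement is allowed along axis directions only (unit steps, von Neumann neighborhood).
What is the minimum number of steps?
5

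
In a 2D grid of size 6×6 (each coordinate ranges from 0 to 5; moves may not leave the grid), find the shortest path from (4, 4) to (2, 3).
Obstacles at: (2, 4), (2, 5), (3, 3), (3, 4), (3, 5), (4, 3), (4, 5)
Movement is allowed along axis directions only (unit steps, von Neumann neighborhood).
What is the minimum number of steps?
7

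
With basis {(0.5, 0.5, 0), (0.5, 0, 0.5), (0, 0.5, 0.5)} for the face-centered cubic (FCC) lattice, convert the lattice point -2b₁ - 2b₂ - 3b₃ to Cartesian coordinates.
(-2, -2.5, -2.5)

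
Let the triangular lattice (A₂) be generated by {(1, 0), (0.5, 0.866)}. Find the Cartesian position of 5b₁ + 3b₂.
(6.5, 2.598)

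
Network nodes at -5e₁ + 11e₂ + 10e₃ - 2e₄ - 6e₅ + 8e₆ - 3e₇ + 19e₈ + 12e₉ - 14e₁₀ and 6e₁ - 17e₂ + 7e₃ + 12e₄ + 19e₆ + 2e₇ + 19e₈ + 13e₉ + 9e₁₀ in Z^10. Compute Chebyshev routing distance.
28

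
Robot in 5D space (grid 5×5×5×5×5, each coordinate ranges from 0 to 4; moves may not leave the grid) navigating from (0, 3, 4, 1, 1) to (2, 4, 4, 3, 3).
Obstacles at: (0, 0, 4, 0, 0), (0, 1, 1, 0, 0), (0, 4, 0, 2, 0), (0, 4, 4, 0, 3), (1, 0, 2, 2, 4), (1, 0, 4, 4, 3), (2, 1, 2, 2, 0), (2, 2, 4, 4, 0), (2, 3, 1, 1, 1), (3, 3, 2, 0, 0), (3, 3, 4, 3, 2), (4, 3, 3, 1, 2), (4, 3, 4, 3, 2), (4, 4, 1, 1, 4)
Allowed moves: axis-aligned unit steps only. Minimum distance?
7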